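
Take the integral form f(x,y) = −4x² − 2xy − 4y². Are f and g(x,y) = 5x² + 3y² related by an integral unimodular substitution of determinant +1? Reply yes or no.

D₁ = -60, D₂ = -60
f is negative-definite; reduce −f:
−f: reduced (well bottom): (4,2,4) with a≤c, −a<b≤a
flip sign back: reduced form of f is (-4,-2,-4)
g: flip: (5,0,3)→(3,0,5)
g: reduced (well bottom): (3,0,5) with a≤c, −a<b≤a
reduced forms (-4, -2, -4) vs (3, 0, 5) ⇒ inequivalent

no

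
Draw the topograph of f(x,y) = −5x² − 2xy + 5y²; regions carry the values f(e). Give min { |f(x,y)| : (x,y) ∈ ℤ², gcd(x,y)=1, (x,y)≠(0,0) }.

descent: ρ → (5,2,-5)  [lands on river]
river: ρ → (-5,8,2)
river: ρ → (2,8,-5)
river: ρ → (-5,2,5)
river: ρ → (5,8,-2)
river: ρ → (-2,8,5)
closes: descent 1, river 6
min |a| on river = 2

2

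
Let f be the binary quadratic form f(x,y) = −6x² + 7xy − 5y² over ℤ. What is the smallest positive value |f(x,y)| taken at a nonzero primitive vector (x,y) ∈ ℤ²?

translate: b→5 (≡-7 mod 12), so (6,-7,5)→(6,5,4)
flip: (6,5,4)→(4,-5,6)
translate: b→3 (≡-5 mod 8), so (4,-5,6)→(4,3,5)
reduced (well bottom): (4,3,5) with a≤c, −a<b≤a
well minimum |f| = |-4| = 4 (negative-definite)

4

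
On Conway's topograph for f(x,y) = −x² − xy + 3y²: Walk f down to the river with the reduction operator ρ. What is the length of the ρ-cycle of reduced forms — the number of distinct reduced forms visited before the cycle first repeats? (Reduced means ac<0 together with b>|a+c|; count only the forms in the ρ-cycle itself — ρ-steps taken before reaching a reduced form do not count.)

D = 13, ⌊√D⌋ = 3
descent: ρ → (3,1,-1)
descent: ρ → (-1,3,1)  [lands on river]
river: ρ → (1,3,-1)
ρ-cycle length = 2 (tail of 2 descent steps not counted)

2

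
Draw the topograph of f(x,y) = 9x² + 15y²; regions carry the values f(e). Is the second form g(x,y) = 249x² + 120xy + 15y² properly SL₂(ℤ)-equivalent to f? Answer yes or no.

D₁ = -540, D₂ = -540
f: reduced (well bottom): (9,0,15) with a≤c, −a<b≤a
g: flip: (249,120,15)→(15,-120,249)
g: translate: b→0 (≡-120 mod 30), so (15,-120,249)→(15,0,9)
g: flip: (15,0,9)→(9,0,15)
g: reduced (well bottom): (9,0,15) with a≤c, −a<b≤a
reduced forms (9, 0, 15) vs (9, 0, 15) ⇒ equivalent

yes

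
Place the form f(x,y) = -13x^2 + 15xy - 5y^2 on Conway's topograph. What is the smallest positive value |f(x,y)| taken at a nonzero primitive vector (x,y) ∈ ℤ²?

translate: b→11 (≡-15 mod 26), so (13,-15,5)→(13,11,3)
flip: (13,11,3)→(3,-11,13)
translate: b→1 (≡-11 mod 6), so (3,-11,13)→(3,1,3)
reduced (well bottom): (3,1,3) with a≤c, −a<b≤a
well minimum |f| = |-3| = 3 (negative-definite)

3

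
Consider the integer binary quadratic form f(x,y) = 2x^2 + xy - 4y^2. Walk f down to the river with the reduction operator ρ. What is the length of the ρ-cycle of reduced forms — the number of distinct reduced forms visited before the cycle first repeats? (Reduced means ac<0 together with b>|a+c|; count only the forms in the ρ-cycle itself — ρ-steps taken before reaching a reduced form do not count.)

D = 33, ⌊√D⌋ = 5
descent: ρ → (-4,-1,2)
descent: ρ → (2,5,-1)  [lands on river]
river: ρ → (-1,5,2)
river: ρ → (2,3,-3)
river: ρ → (-3,3,2)
ρ-cycle length = 4 (tail of 2 descent steps not counted)

4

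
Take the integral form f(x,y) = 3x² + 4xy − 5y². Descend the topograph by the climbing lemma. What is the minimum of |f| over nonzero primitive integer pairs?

river: ρ → (-5,6,2)
river: ρ → (2,6,-5)
river: ρ → (-5,4,3)
river: ρ → (3,8,-1)
river: ρ → (-1,8,3)
river: ρ → (3,4,-5)
closes: descent 0, river 6
min |a| on river = 1

1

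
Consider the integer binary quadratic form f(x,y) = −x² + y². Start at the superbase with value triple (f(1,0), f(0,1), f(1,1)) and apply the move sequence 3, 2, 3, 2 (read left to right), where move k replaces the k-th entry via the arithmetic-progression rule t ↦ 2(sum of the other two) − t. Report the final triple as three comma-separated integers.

start (-1,1,0) = (f(1,0),f(0,1),f(1,1))
replace slot 3: 2·((-1)+1) − 0 = 0 → (-1,1,0)
replace slot 2: 2·((-1)+0) − 1 = -3 → (-1,-3,0)
replace slot 3: 2·((-1)+(-3)) − 0 = -8 → (-1,-3,-8)
replace slot 2: 2·((-1)+(-8)) − (-3) = -15 → (-1,-15,-8)

-1,-15,-8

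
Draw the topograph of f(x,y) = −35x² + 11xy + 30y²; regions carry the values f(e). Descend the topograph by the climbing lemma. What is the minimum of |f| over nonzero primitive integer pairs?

river: ρ → (30,49,-16)
river: ρ → (-16,47,33)
river: ρ → (33,19,-30)
river: ρ → (-30,41,22)
river: ρ → (22,47,-24)
river: ρ → (-24,49,20)
river: ρ → (20,31,-42)
river: ρ → (-42,53,9)
river: ρ → (9,55,-36)
river: ρ → (-36,17,28)
river: ρ → (28,39,-25)
river: ρ → (-25,61,6)
river: ρ → (6,59,-35)
river: ρ → (-35,11,30)
closes: descent 0, river 14
min |a| on river = 6

6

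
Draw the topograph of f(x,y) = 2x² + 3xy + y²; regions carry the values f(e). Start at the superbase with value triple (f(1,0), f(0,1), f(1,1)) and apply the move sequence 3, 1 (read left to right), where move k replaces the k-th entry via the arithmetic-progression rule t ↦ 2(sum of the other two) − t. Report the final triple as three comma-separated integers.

start (2,1,6) = (f(1,0),f(0,1),f(1,1))
replace slot 3: 2·(2+1) − 6 = 0 → (2,1,0)
replace slot 1: 2·(1+0) − 2 = 0 → (0,1,0)

0,1,0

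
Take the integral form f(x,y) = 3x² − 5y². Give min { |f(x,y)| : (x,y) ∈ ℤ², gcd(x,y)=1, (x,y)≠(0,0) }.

descent: ρ → (-5,0,3)
descent: ρ → (3,6,-2)  [lands on river]
river: ρ → (-2,6,3)
closes: descent 2, river 2
min |a| on river = 2

2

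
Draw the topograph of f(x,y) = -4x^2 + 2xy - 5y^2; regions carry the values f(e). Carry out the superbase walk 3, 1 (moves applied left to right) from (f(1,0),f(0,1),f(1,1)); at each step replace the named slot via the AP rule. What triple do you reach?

start (-4,-5,-7) = (f(1,0),f(0,1),f(1,1))
replace slot 3: 2·((-4)+(-5)) − (-7) = -11 → (-4,-5,-11)
replace slot 1: 2·((-5)+(-11)) − (-4) = -28 → (-28,-5,-11)

-28,-5,-11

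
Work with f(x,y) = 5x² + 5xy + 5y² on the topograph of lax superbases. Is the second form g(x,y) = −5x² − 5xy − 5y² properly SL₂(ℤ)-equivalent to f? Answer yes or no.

D₁ = -75, D₂ = -75
f: reduced (well bottom): (5,5,5) with a≤c, −a<b≤a
g is negative-definite; reduce −g:
−g: reduced (well bottom): (5,5,5) with a≤c, −a<b≤a
flip sign back: reduced form of g is (-5,-5,-5)
reduced forms (5, 5, 5) vs (-5, -5, -5) ⇒ inequivalent

no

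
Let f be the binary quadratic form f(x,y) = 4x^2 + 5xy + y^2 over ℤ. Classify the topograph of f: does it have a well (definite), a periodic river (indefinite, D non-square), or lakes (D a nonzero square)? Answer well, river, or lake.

D = b²−4ac = 5² − 4·4·1 = 9
D = 3² is a perfect square ⇒ form factors over ℤ ⇒ lakes

lake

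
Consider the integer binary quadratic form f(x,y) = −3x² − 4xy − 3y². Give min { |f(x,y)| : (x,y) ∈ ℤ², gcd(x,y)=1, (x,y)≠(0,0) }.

translate: b→-2 (≡4 mod 6), so (3,4,3)→(3,-2,2)
flip: (3,-2,2)→(2,2,3)
reduced (well bottom): (2,2,3) with a≤c, −a<b≤a
well minimum |f| = |-2| = 2 (negative-definite)

2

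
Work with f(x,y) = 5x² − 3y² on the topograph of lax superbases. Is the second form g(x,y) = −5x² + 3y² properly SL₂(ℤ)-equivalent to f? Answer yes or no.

D₁ = 60, D₂ = 60
river cycle of f (length 2): (-3, 6, 2), (2, 6, -3)
river cycle of g (length 2): (3, 6, -2), (-2, 6, 3)
cycles differ ⇒ inequivalent

no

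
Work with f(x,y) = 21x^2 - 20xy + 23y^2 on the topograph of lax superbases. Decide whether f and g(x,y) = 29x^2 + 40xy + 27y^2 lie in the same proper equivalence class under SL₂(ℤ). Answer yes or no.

D₁ = -1532, D₂ = -1532
f: reduced (well bottom): (21,-20,23) with a≤c, −a<b≤a
g: translate: b→-18 (≡40 mod 58), so (29,40,27)→(29,-18,16)
g: flip: (29,-18,16)→(16,18,29)
g: translate: b→-14 (≡18 mod 32), so (16,18,29)→(16,-14,27)
g: reduced (well bottom): (16,-14,27) with a≤c, −a<b≤a
reduced forms (21, -20, 23) vs (16, -14, 27) ⇒ inequivalent

no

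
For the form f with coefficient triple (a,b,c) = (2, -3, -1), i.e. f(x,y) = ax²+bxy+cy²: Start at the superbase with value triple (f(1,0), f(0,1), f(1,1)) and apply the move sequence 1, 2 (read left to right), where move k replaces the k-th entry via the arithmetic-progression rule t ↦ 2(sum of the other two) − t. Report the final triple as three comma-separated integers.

start (2,-1,-2) = (f(1,0),f(0,1),f(1,1))
replace slot 1: 2·((-1)+(-2)) − 2 = -8 → (-8,-1,-2)
replace slot 2: 2·((-8)+(-2)) − (-1) = -19 → (-8,-19,-2)

-8,-19,-2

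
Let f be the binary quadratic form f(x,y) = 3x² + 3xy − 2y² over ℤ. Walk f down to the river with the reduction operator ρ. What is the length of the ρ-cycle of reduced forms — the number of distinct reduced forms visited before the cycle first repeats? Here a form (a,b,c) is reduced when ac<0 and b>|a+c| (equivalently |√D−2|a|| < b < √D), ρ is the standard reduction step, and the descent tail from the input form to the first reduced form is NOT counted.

D = 33, ⌊√D⌋ = 5
river: ρ → (-2,5,1)
river: ρ → (1,5,-2)
river: ρ → (-2,3,3)
river: ρ → (3,3,-2)
ρ-cycle length = 4 (tail of 0 descent steps not counted)

4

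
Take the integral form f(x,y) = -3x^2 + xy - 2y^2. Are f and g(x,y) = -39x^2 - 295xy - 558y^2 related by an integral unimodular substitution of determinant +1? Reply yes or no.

D₁ = -23, D₂ = -23
f is negative-definite; reduce −f:
−f: flip: (3,-1,2)→(2,1,3)
−f: reduced (well bottom): (2,1,3) with a≤c, −a<b≤a
flip sign back: reduced form of f is (-2,-1,-3)
g is negative-definite; reduce −g:
−g: translate: b→-17 (≡295 mod 78), so (39,295,558)→(39,-17,2)
−g: flip: (39,-17,2)→(2,17,39)
−g: translate: b→1 (≡17 mod 4), so (2,17,39)→(2,1,3)
−g: reduced (well bottom): (2,1,3) with a≤c, −a<b≤a
flip sign back: reduced form of g is (-2,-1,-3)
reduced forms (-2, -1, -3) vs (-2, -1, -3) ⇒ equivalent

yes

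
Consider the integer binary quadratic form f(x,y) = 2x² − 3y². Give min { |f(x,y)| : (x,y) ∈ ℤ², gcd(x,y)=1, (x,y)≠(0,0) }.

descent: ρ → (-3,0,2)
descent: ρ → (2,4,-1)  [lands on river]
river: ρ → (-1,4,2)
closes: descent 2, river 2
min |a| on river = 1

1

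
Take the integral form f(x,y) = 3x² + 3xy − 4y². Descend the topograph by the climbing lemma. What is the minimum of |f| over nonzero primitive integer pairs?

river: ρ → (-4,5,2)
river: ρ → (2,7,-1)
river: ρ → (-1,7,2)
river: ρ → (2,5,-4)
river: ρ → (-4,3,3)
river: ρ → (3,3,-4)
closes: descent 0, river 6
min |a| on river = 1

1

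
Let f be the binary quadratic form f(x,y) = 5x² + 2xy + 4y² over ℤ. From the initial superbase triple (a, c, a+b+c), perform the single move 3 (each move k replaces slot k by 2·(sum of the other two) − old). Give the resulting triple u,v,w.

start (5,4,11) = (f(1,0),f(0,1),f(1,1))
replace slot 3: 2·(5+4) − 11 = 7 → (5,4,7)

5,4,7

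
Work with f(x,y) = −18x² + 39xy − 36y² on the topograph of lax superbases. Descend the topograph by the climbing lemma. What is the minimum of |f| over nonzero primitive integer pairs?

translate: b→-3 (≡-39 mod 36), so (18,-39,36)→(18,-3,15)
flip: (18,-3,15)→(15,3,18)
reduced (well bottom): (15,3,18) with a≤c, −a<b≤a
well minimum |f| = |-15| = 15 (negative-definite)

15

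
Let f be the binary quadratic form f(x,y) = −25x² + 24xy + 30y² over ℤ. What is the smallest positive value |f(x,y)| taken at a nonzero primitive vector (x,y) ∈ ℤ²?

river: ρ → (30,36,-19)
river: ρ → (-19,40,26)
river: ρ → (26,12,-33)
river: ρ → (-33,54,5)
river: ρ → (5,56,-22)
river: ρ → (-22,32,29)
river: ρ → (29,26,-25)
river: ρ → (-25,24,30)
closes: descent 0, river 8
min |a| on river = 5

5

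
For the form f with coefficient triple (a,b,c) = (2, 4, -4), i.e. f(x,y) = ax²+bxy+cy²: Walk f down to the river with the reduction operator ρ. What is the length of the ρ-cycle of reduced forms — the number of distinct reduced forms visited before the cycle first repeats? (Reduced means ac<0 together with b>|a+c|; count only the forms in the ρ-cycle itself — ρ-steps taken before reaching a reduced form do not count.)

D = 48, ⌊√D⌋ = 6
river: ρ → (-4,4,2)
river: ρ → (2,4,-4)
ρ-cycle length = 2 (tail of 0 descent steps not counted)

2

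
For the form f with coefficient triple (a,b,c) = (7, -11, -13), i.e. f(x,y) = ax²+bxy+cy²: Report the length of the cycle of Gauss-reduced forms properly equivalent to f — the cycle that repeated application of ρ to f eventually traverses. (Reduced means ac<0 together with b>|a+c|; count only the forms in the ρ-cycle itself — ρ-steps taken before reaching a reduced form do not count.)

D = 485, ⌊√D⌋ = 22
descent: ρ → (-13,11,7)  [lands on river]
river: ρ → (7,17,-7)
river: ρ → (-7,11,13)
river: ρ → (13,15,-5)
river: ρ → (-5,15,13)
river: ρ → (13,11,-7)
river: ρ → (-7,17,7)
river: ρ → (7,11,-13)
river: ρ → (-13,15,5)
river: ρ → (5,15,-13)
ρ-cycle length = 10 (tail of 1 descent step not counted)

10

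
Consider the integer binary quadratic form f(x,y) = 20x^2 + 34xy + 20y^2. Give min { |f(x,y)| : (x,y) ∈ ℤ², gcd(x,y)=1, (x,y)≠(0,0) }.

translate: b→-6 (≡34 mod 40), so (20,34,20)→(20,-6,6)
flip: (20,-6,6)→(6,6,20)
reduced (well bottom): (6,6,20) with a≤c, −a<b≤a
well minimum = a = 6

6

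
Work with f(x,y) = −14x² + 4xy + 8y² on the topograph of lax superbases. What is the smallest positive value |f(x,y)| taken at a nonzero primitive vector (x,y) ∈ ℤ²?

descent: ρ → (8,12,-10)  [lands on river]
river: ρ → (-10,8,10)
river: ρ → (10,12,-8)
river: ρ → (-8,20,2)
river: ρ → (2,20,-8)
river: ρ → (-8,12,10)
river: ρ → (10,8,-10)
river: ρ → (-10,12,8)
river: ρ → (8,20,-2)
river: ρ → (-2,20,8)
closes: descent 1, river 10
min |a| on river = 2

2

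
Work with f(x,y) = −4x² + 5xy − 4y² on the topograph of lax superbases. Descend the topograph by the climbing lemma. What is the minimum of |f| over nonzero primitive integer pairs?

translate: b→3 (≡-5 mod 8), so (4,-5,4)→(4,3,3)
flip: (4,3,3)→(3,-3,4)
translate: b→3 (≡-3 mod 6), so (3,-3,4)→(3,3,4)
reduced (well bottom): (3,3,4) with a≤c, −a<b≤a
well minimum |f| = |-3| = 3 (negative-definite)

3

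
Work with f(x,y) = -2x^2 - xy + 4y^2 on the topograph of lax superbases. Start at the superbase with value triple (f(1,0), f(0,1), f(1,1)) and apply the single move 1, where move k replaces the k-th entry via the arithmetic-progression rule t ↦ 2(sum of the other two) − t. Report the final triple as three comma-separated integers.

start (-2,4,1) = (f(1,0),f(0,1),f(1,1))
replace slot 1: 2·(4+1) − (-2) = 12 → (12,4,1)

12,4,1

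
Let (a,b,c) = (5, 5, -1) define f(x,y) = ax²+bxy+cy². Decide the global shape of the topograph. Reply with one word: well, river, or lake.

D = b²−4ac = 5² − 4·5·(-1) = 45
D > 0 non-square ⇒ indefinite ⇒ periodic river

river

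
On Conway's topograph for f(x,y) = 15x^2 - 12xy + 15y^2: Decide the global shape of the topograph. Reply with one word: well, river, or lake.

D = b²−4ac = (-12)² − 4·15·15 = -756
D < 0 ⇒ definite ⇒ every region one sign ⇒ single well

well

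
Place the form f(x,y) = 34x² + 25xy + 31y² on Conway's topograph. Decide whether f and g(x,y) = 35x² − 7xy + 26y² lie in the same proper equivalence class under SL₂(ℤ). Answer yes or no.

D₁ = -3591, D₂ = -3591
f: flip: (34,25,31)→(31,-25,34)
f: reduced (well bottom): (31,-25,34) with a≤c, −a<b≤a
g: flip: (35,-7,26)→(26,7,35)
g: reduced (well bottom): (26,7,35) with a≤c, −a<b≤a
reduced forms (31, -25, 34) vs (26, 7, 35) ⇒ inequivalent

no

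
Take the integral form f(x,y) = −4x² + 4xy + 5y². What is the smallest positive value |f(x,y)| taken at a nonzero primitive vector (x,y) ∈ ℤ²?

river: ρ → (5,6,-3)
river: ρ → (-3,6,5)
river: ρ → (5,4,-4)
river: ρ → (-4,4,5)
closes: descent 0, river 4
min |a| on river = 3

3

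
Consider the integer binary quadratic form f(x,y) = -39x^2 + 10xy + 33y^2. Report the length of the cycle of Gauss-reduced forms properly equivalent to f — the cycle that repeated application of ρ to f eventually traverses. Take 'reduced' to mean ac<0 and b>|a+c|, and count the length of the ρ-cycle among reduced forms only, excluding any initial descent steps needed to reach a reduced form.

D = 5248, ⌊√D⌋ = 72
river: ρ → (33,56,-16)
river: ρ → (-16,72,1)
river: ρ → (1,72,-16)
river: ρ → (-16,56,33)
river: ρ → (33,10,-39)
river: ρ → (-39,68,4)
river: ρ → (4,68,-39)
river: ρ → (-39,10,33)
ρ-cycle length = 8 (tail of 0 descent steps not counted)

8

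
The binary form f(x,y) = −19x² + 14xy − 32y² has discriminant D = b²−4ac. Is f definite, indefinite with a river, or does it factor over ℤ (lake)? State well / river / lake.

D = b²−4ac = 14² − 4·(-19)·(-32) = -2236
D < 0 ⇒ definite ⇒ every region one sign ⇒ single well

well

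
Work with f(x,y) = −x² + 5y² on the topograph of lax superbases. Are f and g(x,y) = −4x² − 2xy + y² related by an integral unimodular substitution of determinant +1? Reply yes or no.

D₁ = 20, D₂ = 20
river cycle of f (length 2): (-1, 4, 1), (1, 4, -1)
river cycle of g (length 2): (1, 4, -1), (-1, 4, 1)
cycles coincide ⇒ equivalent

yes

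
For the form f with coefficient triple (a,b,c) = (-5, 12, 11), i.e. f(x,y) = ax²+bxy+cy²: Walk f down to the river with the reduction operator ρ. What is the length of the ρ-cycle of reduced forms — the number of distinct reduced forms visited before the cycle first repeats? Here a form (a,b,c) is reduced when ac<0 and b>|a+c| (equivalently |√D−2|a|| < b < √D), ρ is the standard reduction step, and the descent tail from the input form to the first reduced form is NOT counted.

D = 364, ⌊√D⌋ = 19
river: ρ → (11,10,-6)
river: ρ → (-6,14,7)
river: ρ → (7,14,-6)
river: ρ → (-6,10,11)
river: ρ → (11,12,-5)
river: ρ → (-5,18,2)
river: ρ → (2,18,-5)
river: ρ → (-5,12,11)
ρ-cycle length = 8 (tail of 0 descent steps not counted)

8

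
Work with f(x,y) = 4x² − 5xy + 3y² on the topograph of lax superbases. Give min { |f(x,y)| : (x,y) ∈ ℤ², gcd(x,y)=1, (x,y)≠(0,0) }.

translate: b→3 (≡-5 mod 8), so (4,-5,3)→(4,3,2)
flip: (4,3,2)→(2,-3,4)
translate: b→1 (≡-3 mod 4), so (2,-3,4)→(2,1,3)
reduced (well bottom): (2,1,3) with a≤c, −a<b≤a
well minimum = a = 2

2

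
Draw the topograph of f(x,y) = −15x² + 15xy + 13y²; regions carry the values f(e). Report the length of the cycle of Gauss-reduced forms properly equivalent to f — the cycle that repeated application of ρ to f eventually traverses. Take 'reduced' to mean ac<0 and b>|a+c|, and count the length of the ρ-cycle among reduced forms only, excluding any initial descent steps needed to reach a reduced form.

D = 1005, ⌊√D⌋ = 31
river: ρ → (13,11,-17)
river: ρ → (-17,23,7)
river: ρ → (7,19,-23)
river: ρ → (-23,27,3)
river: ρ → (3,27,-23)
river: ρ → (-23,19,7)
river: ρ → (7,23,-17)
river: ρ → (-17,11,13)
river: ρ → (13,15,-15)
river: ρ → (-15,15,13)
ρ-cycle length = 10 (tail of 0 descent steps not counted)

10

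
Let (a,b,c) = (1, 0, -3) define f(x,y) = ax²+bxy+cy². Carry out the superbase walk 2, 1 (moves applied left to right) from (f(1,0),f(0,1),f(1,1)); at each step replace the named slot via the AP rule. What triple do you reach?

start (1,-3,-2) = (f(1,0),f(0,1),f(1,1))
replace slot 2: 2·(1+(-2)) − (-3) = 1 → (1,1,-2)
replace slot 1: 2·(1+(-2)) − 1 = -3 → (-3,1,-2)

-3,1,-2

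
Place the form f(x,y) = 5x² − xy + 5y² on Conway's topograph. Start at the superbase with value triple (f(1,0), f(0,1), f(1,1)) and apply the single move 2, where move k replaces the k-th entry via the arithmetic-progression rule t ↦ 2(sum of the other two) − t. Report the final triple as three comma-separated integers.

start (5,5,9) = (f(1,0),f(0,1),f(1,1))
replace slot 2: 2·(5+9) − 5 = 23 → (5,23,9)

5,23,9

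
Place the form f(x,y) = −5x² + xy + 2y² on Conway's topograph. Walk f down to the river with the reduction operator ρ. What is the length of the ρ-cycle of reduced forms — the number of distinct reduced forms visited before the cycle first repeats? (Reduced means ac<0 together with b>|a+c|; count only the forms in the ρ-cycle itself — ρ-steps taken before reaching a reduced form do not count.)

D = 41, ⌊√D⌋ = 6
descent: ρ → (2,3,-4)  [lands on river]
river: ρ → (-4,5,1)
river: ρ → (1,5,-4)
river: ρ → (-4,3,2)
river: ρ → (2,5,-2)
river: ρ → (-2,3,4)
river: ρ → (4,5,-1)
river: ρ → (-1,5,4)
river: ρ → (4,3,-2)
river: ρ → (-2,5,2)
ρ-cycle length = 10 (tail of 1 descent step not counted)

10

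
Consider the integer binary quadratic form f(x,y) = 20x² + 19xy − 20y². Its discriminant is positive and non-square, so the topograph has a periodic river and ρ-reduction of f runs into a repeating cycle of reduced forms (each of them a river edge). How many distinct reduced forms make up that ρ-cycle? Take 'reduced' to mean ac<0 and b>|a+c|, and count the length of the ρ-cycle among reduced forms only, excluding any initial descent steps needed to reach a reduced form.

D = 1961, ⌊√D⌋ = 44
river: ρ → (-20,21,19)
river: ρ → (19,17,-22)
river: ρ → (-22,27,14)
river: ρ → (14,29,-20)
river: ρ → (-20,11,23)
river: ρ → (23,35,-8)
river: ρ → (-8,29,35)
river: ρ → (35,41,-2)
river: ρ → (-2,43,14)
river: ρ → (14,41,-5)
river: ρ → (-5,39,22)
river: ρ → (22,5,-22)
river: ρ → (-22,39,5)
river: ρ → (5,41,-14)
river: ρ → (-14,43,2)
river: ρ → (2,41,-35)
river: ρ → (-35,29,8)
river: ρ → (8,35,-23)
river: ρ → (-23,11,20)
river: ρ → (20,29,-14)
river: ρ → (-14,27,22)
river: ρ → (22,17,-19)
river: ρ → (-19,21,20)
river: ρ → (20,19,-20)
ρ-cycle length = 24 (tail of 0 descent steps not counted)

24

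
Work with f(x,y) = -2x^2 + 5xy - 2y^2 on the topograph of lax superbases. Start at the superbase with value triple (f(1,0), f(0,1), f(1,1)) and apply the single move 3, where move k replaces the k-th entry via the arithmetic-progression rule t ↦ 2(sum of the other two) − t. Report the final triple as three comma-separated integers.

start (-2,-2,1) = (f(1,0),f(0,1),f(1,1))
replace slot 3: 2·((-2)+(-2)) − 1 = -9 → (-2,-2,-9)

-2,-2,-9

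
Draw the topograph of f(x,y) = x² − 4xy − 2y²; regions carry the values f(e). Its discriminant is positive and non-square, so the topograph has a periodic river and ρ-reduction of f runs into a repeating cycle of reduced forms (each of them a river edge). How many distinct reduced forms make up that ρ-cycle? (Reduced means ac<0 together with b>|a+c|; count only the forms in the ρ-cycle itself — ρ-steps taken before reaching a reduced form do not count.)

D = 24, ⌊√D⌋ = 4
descent: ρ → (-2,4,1)  [lands on river]
river: ρ → (1,4,-2)
ρ-cycle length = 2 (tail of 1 descent step not counted)

2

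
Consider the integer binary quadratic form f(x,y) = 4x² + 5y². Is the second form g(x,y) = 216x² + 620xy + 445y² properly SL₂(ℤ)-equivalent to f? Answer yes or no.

D₁ = -80, D₂ = -80
f: reduced (well bottom): (4,0,5) with a≤c, −a<b≤a
g: translate: b→188 (≡620 mod 432), so (216,620,445)→(216,188,41)
g: flip: (216,188,41)→(41,-188,216)
g: translate: b→-24 (≡-188 mod 82), so (41,-188,216)→(41,-24,4)
g: flip: (41,-24,4)→(4,24,41)
g: translate: b→0 (≡24 mod 8), so (4,24,41)→(4,0,5)
g: reduced (well bottom): (4,0,5) with a≤c, −a<b≤a
reduced forms (4, 0, 5) vs (4, 0, 5) ⇒ equivalent

yes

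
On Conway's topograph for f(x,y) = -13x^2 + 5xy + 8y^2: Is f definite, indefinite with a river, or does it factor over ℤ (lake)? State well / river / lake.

D = b²−4ac = 5² − 4·(-13)·8 = 441
D = 21² is a perfect square ⇒ form factors over ℤ ⇒ lakes

lake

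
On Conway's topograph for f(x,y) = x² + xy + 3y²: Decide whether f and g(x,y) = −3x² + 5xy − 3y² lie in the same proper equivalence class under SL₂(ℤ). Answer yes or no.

D₁ = -11, D₂ = -11
f: reduced (well bottom): (1,1,3) with a≤c, −a<b≤a
g is negative-definite; reduce −g:
−g: translate: b→1 (≡-5 mod 6), so (3,-5,3)→(3,1,1)
−g: flip: (3,1,1)→(1,-1,3)
−g: translate: b→1 (≡-1 mod 2), so (1,-1,3)→(1,1,3)
−g: reduced (well bottom): (1,1,3) with a≤c, −a<b≤a
flip sign back: reduced form of g is (-1,-1,-3)
reduced forms (1, 1, 3) vs (-1, -1, -3) ⇒ inequivalent

no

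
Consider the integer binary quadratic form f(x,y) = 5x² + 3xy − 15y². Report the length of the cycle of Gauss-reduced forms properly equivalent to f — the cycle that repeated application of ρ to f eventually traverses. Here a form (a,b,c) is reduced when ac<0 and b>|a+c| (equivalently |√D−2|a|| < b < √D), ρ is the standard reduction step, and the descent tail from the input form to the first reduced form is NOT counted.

D = 309, ⌊√D⌋ = 17
descent: ρ → (-15,-3,5)
descent: ρ → (5,13,-7)  [lands on river]
river: ρ → (-7,15,3)
river: ρ → (3,15,-7)
river: ρ → (-7,13,5)
river: ρ → (5,17,-1)
river: ρ → (-1,17,5)
ρ-cycle length = 6 (tail of 2 descent steps not counted)

6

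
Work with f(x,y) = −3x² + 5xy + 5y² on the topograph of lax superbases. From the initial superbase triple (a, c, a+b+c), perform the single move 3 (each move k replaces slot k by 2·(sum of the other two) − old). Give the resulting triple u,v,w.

start (-3,5,7) = (f(1,0),f(0,1),f(1,1))
replace slot 3: 2·((-3)+5) − 7 = -3 → (-3,5,-3)

-3,5,-3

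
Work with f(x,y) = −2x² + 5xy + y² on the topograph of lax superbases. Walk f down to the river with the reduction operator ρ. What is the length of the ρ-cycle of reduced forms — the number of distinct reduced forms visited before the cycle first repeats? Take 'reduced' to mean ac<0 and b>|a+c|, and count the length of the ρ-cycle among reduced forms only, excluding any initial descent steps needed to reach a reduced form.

D = 33, ⌊√D⌋ = 5
river: ρ → (1,5,-2)
river: ρ → (-2,3,3)
river: ρ → (3,3,-2)
river: ρ → (-2,5,1)
ρ-cycle length = 4 (tail of 0 descent steps not counted)

4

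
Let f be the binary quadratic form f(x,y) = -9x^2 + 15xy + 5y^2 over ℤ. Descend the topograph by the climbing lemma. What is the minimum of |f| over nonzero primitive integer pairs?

river: ρ → (5,15,-9)
river: ρ → (-9,3,11)
river: ρ → (11,19,-1)
river: ρ → (-1,19,11)
river: ρ → (11,3,-9)
river: ρ → (-9,15,5)
closes: descent 0, river 6
min |a| on river = 1

1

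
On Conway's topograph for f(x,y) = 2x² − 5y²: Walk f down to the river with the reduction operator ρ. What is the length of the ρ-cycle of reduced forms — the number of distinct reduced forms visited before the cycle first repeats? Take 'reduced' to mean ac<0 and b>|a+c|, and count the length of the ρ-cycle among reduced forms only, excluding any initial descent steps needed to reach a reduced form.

D = 40, ⌊√D⌋ = 6
descent: ρ → (-5,0,2)
descent: ρ → (2,4,-3)  [lands on river]
river: ρ → (-3,2,3)
river: ρ → (3,4,-2)
river: ρ → (-2,4,3)
river: ρ → (3,2,-3)
river: ρ → (-3,4,2)
ρ-cycle length = 6 (tail of 2 descent steps not counted)

6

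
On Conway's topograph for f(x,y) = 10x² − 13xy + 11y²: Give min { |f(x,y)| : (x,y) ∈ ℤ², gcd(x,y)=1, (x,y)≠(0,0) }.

translate: b→7 (≡-13 mod 20), so (10,-13,11)→(10,7,8)
flip: (10,7,8)→(8,-7,10)
reduced (well bottom): (8,-7,10) with a≤c, −a<b≤a
well minimum = a = 8

8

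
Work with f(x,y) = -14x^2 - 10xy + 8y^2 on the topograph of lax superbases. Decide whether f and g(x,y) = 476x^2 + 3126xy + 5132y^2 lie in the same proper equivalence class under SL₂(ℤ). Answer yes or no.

D₁ = 548, D₂ = 548
river cycle of f (length 14): (8, 10, -14), (-14, 18, 4), (4, 22, -4), (-4, 18, 14), (14, 10, -8), (-8, 22, 2), (2, 22, -8), (-8, 10, 14), (14, 18, -4), (-4, 22, 4), … (4 more)
river cycle of g (length 14): (4, 22, -4), (-4, 18, 14), (14, 10, -8), (-8, 22, 2), (2, 22, -8), (-8, 10, 14), (14, 18, -4), (-4, 22, 4), (4, 18, -14), (-14, 10, 8), … (4 more)
cycles coincide ⇒ equivalent

yes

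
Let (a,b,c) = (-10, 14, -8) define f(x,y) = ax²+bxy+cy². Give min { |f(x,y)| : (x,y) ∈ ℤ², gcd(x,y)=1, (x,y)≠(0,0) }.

translate: b→6 (≡-14 mod 20), so (10,-14,8)→(10,6,4)
flip: (10,6,4)→(4,-6,10)
translate: b→2 (≡-6 mod 8), so (4,-6,10)→(4,2,8)
reduced (well bottom): (4,2,8) with a≤c, −a<b≤a
well minimum |f| = |-4| = 4 (negative-definite)

4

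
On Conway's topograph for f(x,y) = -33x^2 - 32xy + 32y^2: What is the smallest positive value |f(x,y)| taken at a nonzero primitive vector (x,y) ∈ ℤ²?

descent: ρ → (32,32,-33)  [lands on river]
river: ρ → (-33,34,31)
river: ρ → (31,28,-36)
river: ρ → (-36,44,23)
river: ρ → (23,48,-32)
river: ρ → (-32,16,39)
river: ρ → (39,62,-9)
river: ρ → (-9,64,32)
river: ρ → (32,64,-9)
river: ρ → (-9,62,39)
river: ρ → (39,16,-32)
river: ρ → (-32,48,23)
river: ρ → (23,44,-36)
river: ρ → (-36,28,31)
river: ρ → (31,34,-33)
river: ρ → (-33,32,32)
closes: descent 1, river 16
min |a| on river = 9

9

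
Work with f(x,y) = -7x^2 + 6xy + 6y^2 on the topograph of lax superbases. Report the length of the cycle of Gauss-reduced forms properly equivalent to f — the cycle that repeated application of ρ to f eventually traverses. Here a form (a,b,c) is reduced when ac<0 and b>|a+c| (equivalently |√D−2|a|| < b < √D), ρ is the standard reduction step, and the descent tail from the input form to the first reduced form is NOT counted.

D = 204, ⌊√D⌋ = 14
river: ρ → (6,6,-7)
river: ρ → (-7,8,5)
river: ρ → (5,12,-3)
river: ρ → (-3,12,5)
river: ρ → (5,8,-7)
river: ρ → (-7,6,6)
ρ-cycle length = 6 (tail of 0 descent steps not counted)

6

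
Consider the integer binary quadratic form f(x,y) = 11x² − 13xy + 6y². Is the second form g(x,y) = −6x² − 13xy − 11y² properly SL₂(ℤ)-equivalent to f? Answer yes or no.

D₁ = -95, D₂ = -95
f: translate: b→9 (≡-13 mod 22), so (11,-13,6)→(11,9,4)
f: flip: (11,9,4)→(4,-9,11)
f: translate: b→-1 (≡-9 mod 8), so (4,-9,11)→(4,-1,6)
f: reduced (well bottom): (4,-1,6) with a≤c, −a<b≤a
g is negative-definite; reduce −g:
−g: translate: b→1 (≡13 mod 12), so (6,13,11)→(6,1,4)
−g: flip: (6,1,4)→(4,-1,6)
−g: reduced (well bottom): (4,-1,6) with a≤c, −a<b≤a
flip sign back: reduced form of g is (-4,1,-6)
reduced forms (4, -1, 6) vs (-4, 1, -6) ⇒ inequivalent

no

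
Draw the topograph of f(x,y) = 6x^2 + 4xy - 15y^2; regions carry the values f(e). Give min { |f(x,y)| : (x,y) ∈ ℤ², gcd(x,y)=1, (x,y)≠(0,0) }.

descent: ρ → (-15,-4,6)
descent: ρ → (6,16,-5)  [lands on river]
river: ρ → (-5,14,9)
river: ρ → (9,4,-10)
river: ρ → (-10,16,3)
river: ρ → (3,14,-15)
river: ρ → (-15,16,2)
river: ρ → (2,16,-15)
river: ρ → (-15,14,3)
river: ρ → (3,16,-10)
river: ρ → (-10,4,9)
river: ρ → (9,14,-5)
river: ρ → (-5,16,6)
river: ρ → (6,8,-13)
river: ρ → (-13,18,1)
river: ρ → (1,18,-13)
river: ρ → (-13,8,6)
closes: descent 2, river 16
min |a| on river = 1

1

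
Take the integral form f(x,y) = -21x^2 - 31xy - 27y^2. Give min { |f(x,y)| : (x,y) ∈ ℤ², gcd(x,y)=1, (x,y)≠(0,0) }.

translate: b→-11 (≡31 mod 42), so (21,31,27)→(21,-11,17)
flip: (21,-11,17)→(17,11,21)
reduced (well bottom): (17,11,21) with a≤c, −a<b≤a
well minimum |f| = |-17| = 17 (negative-definite)

17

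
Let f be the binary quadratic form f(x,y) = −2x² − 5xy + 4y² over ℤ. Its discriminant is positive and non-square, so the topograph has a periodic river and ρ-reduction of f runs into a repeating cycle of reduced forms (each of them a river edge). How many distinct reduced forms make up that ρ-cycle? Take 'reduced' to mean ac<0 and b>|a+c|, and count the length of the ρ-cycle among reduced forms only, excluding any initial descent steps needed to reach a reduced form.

D = 57, ⌊√D⌋ = 7
descent: ρ → (4,5,-2)  [lands on river]
river: ρ → (-2,7,1)
river: ρ → (1,7,-2)
river: ρ → (-2,5,4)
river: ρ → (4,3,-3)
river: ρ → (-3,3,4)
ρ-cycle length = 6 (tail of 1 descent step not counted)

6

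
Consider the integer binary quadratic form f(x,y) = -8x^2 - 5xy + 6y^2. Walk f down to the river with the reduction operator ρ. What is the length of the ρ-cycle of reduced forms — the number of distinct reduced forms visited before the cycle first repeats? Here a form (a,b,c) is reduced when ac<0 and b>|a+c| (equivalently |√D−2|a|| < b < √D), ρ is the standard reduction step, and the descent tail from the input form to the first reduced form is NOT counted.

D = 217, ⌊√D⌋ = 14
descent: ρ → (6,5,-8)  [lands on river]
river: ρ → (-8,11,3)
river: ρ → (3,13,-4)
river: ρ → (-4,11,6)
river: ρ → (6,13,-2)
river: ρ → (-2,11,12)
river: ρ → (12,13,-1)
river: ρ → (-1,13,12)
river: ρ → (12,11,-2)
river: ρ → (-2,13,6)
river: ρ → (6,11,-4)
river: ρ → (-4,13,3)
river: ρ → (3,11,-8)
river: ρ → (-8,5,6)
river: ρ → (6,7,-7)
river: ρ → (-7,7,6)
ρ-cycle length = 16 (tail of 1 descent step not counted)

16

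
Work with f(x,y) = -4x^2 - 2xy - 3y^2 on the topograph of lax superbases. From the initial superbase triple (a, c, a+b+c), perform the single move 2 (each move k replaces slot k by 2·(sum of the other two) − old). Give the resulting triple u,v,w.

start (-4,-3,-9) = (f(1,0),f(0,1),f(1,1))
replace slot 2: 2·((-4)+(-9)) − (-3) = -23 → (-4,-23,-9)

-4,-23,-9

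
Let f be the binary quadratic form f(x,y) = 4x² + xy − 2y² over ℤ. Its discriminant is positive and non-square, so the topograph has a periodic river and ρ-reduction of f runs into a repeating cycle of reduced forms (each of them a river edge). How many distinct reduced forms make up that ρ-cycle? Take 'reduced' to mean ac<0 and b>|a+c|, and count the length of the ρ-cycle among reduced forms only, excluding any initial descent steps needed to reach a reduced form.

D = 33, ⌊√D⌋ = 5
descent: ρ → (-2,3,3)  [lands on river]
river: ρ → (3,3,-2)
river: ρ → (-2,5,1)
river: ρ → (1,5,-2)
ρ-cycle length = 4 (tail of 1 descent step not counted)

4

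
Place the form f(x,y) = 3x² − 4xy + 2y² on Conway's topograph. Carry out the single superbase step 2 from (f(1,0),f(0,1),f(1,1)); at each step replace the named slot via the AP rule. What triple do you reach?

start (3,2,1) = (f(1,0),f(0,1),f(1,1))
replace slot 2: 2·(3+1) − 2 = 6 → (3,6,1)

3,6,1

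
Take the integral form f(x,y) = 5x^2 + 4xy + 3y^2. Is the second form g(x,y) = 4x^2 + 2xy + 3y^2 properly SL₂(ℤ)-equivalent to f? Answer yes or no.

D₁ = -44, D₂ = -44
f: flip: (5,4,3)→(3,-4,5)
f: translate: b→2 (≡-4 mod 6), so (3,-4,5)→(3,2,4)
f: reduced (well bottom): (3,2,4) with a≤c, −a<b≤a
g: flip: (4,2,3)→(3,-2,4)
g: reduced (well bottom): (3,-2,4) with a≤c, −a<b≤a
reduced forms (3, 2, 4) vs (3, -2, 4) ⇒ inequivalent

no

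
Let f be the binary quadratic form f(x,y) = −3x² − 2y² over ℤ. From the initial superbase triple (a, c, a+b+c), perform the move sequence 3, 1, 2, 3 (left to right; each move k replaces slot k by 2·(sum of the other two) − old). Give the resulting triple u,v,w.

start (-3,-2,-5) = (f(1,0),f(0,1),f(1,1))
replace slot 3: 2·((-3)+(-2)) − (-5) = -5 → (-3,-2,-5)
replace slot 1: 2·((-2)+(-5)) − (-3) = -11 → (-11,-2,-5)
replace slot 2: 2·((-11)+(-5)) − (-2) = -30 → (-11,-30,-5)
replace slot 3: 2·((-11)+(-30)) − (-5) = -77 → (-11,-30,-77)

-11,-30,-77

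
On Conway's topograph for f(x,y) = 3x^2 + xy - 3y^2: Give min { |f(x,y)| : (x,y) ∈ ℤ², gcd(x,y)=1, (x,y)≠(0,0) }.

river: ρ → (-3,5,1)
river: ρ → (1,5,-3)
river: ρ → (-3,1,3)
river: ρ → (3,5,-1)
river: ρ → (-1,5,3)
river: ρ → (3,1,-3)
closes: descent 0, river 6
min |a| on river = 1

1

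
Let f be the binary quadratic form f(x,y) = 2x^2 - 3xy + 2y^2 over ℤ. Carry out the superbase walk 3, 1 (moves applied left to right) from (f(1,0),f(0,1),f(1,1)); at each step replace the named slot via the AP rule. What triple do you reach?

start (2,2,1) = (f(1,0),f(0,1),f(1,1))
replace slot 3: 2·(2+2) − 1 = 7 → (2,2,7)
replace slot 1: 2·(2+7) − 2 = 16 → (16,2,7)

16,2,7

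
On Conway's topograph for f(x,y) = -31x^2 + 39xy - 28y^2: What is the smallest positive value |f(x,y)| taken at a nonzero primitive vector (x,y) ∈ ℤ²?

translate: b→23 (≡-39 mod 62), so (31,-39,28)→(31,23,20)
flip: (31,23,20)→(20,-23,31)
translate: b→17 (≡-23 mod 40), so (20,-23,31)→(20,17,28)
reduced (well bottom): (20,17,28) with a≤c, −a<b≤a
well minimum |f| = |-20| = 20 (negative-definite)

20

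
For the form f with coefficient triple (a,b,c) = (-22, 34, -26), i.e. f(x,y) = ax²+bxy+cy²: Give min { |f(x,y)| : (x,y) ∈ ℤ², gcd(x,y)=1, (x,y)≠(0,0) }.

translate: b→10 (≡-34 mod 44), so (22,-34,26)→(22,10,14)
flip: (22,10,14)→(14,-10,22)
reduced (well bottom): (14,-10,22) with a≤c, −a<b≤a
well minimum |f| = |-14| = 14 (negative-definite)

14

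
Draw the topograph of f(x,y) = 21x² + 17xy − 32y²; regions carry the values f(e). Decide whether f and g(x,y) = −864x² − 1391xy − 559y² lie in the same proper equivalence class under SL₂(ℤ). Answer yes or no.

D₁ = 2977, D₂ = 2977
river cycle of f (length 66): (-32, 47, 6), (6, 49, -24), (-24, 47, 8), (8, 49, -18), (-18, 23, 34), (34, 45, -7), (-7, 53, 6), (6, 43, -47), (-47, 51, 2), (2, 53, -21), … (56 more)
river cycle of g (length 66): (-32, 47, 6), (6, 49, -24), (-24, 47, 8), (8, 49, -18), (-18, 23, 34), (34, 45, -7), (-7, 53, 6), (6, 43, -47), (-47, 51, 2), (2, 53, -21), … (56 more)
cycles coincide ⇒ equivalent

yes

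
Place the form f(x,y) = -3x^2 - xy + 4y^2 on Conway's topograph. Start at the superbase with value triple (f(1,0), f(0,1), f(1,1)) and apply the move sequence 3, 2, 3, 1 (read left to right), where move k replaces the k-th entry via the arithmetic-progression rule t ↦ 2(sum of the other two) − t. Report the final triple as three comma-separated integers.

start (-3,4,0) = (f(1,0),f(0,1),f(1,1))
replace slot 3: 2·((-3)+4) − 0 = 2 → (-3,4,2)
replace slot 2: 2·((-3)+2) − 4 = -6 → (-3,-6,2)
replace slot 3: 2·((-3)+(-6)) − 2 = -20 → (-3,-6,-20)
replace slot 1: 2·((-6)+(-20)) − (-3) = -49 → (-49,-6,-20)

-49,-6,-20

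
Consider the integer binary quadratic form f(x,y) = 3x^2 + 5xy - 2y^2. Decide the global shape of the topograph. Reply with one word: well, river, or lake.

D = b²−4ac = 5² − 4·3·(-2) = 49
D = 7² is a perfect square ⇒ form factors over ℤ ⇒ lakes

lake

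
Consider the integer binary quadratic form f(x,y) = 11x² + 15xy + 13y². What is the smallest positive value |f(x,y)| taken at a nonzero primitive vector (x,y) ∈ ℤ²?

translate: b→-7 (≡15 mod 22), so (11,15,13)→(11,-7,9)
flip: (11,-7,9)→(9,7,11)
reduced (well bottom): (9,7,11) with a≤c, −a<b≤a
well minimum = a = 9

9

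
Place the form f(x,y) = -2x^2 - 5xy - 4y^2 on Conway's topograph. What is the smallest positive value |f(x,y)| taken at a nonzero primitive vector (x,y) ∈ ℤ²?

translate: b→1 (≡5 mod 4), so (2,5,4)→(2,1,1)
flip: (2,1,1)→(1,-1,2)
translate: b→1 (≡-1 mod 2), so (1,-1,2)→(1,1,2)
reduced (well bottom): (1,1,2) with a≤c, −a<b≤a
well minimum |f| = |-1| = 1 (negative-definite)

1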